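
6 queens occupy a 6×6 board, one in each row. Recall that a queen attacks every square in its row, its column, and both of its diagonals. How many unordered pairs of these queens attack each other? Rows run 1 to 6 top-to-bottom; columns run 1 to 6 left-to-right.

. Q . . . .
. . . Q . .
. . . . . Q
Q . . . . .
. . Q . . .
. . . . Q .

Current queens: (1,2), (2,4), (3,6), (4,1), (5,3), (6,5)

0

All columns are distinct and no two queens satisfy |Δrow| = |Δcol|, so no pair attacks.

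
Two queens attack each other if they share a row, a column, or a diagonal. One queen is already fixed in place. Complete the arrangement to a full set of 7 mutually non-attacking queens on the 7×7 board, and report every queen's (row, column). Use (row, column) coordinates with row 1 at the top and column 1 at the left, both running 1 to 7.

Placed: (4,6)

(1,5) (2,3) (3,1) (4,6) (5,4) (6,2) (7,7)

Row 1: attacked by (4,6)→{3,6}. Safe: 1, 2, 4, 5, 7. Place at column 5.
Row 2: attacked by (1,5)→{4,5,6}; (4,6)→{4,6}. Safe: 1, 2, 3, 7. Place at column 3.
Row 3: attacked by (1,5)→{3,5,7}; (2,3)→{2,3,4}; (4,6)→{5,6,7}. Safe: 1. Place at column 1.
Row 5: attacked by (1,5)→{1,5}; (2,3)→{3,6}; (3,1)→{1,3}; (4,6)→{5,6,7}. Safe: 2, 4. Place at column 4.
Row 6: attacked by (1,5)→{5}; (2,3)→{3,7}; (3,1)→{1,4}; (4,6)→{4,6}; (5,4)→{3,4,5}. Safe: 2. Place at column 2.
Row 7: attacked by (1,5)→{5}; (2,3)→{3}; (3,1)→{1,5}; (4,6)→{3,6}; (5,4)→{2,4,6}; (6,2)→{1,2,3}. Safe: 7. Place at column 7.
Columns [5, 3, 1, 6, 4, 2, 7], r−c [-4, -1, 2, -2, 1, 4, 0], r+c [6, 5, 4, 10, 9, 8, 14] are all distinct, so no two queens attack.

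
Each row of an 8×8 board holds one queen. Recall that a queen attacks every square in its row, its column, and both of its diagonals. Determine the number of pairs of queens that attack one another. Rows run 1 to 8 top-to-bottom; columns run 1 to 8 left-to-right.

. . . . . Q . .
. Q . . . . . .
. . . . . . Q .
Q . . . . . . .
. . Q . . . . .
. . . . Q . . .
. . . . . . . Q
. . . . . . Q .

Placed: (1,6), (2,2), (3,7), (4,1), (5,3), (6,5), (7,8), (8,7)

Same column: (3,7)–(8,7) (column 7).
Same diagonal: (6,5)–(8,7) (|6−8| = |5−7| = 2); (7,8)–(8,7) (|7−8| = |8−7| = 1).
Total attacking pairs: 3.

3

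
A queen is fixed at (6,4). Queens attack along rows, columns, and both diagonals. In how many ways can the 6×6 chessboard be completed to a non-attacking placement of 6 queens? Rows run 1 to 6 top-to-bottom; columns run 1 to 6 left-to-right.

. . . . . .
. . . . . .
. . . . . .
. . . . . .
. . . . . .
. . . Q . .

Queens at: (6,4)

Branch on row 1: col 1 → 0; col 2 → 0; col 3 → 1; col 5 → 0; col 6 → 0.
Sum: 0 + 0 + 1 + 0 + 0 = 1.

1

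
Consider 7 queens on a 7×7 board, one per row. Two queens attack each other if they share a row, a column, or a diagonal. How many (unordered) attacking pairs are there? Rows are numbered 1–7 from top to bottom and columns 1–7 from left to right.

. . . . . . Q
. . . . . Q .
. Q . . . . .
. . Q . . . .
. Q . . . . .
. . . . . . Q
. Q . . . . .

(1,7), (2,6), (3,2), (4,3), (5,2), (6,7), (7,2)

7

Same column: (1,7)–(6,7) (column 7); (3,2)–(5,2) (column 2); (3,2)–(7,2) (column 2); (5,2)–(7,2) (column 2).
Same diagonal: (1,7)–(2,6) (|1−2| = |7−6| = 1); (3,2)–(4,3) (|3−4| = |2−3| = 1); (4,3)–(5,2) (|4−5| = |3−2| = 1).
Total attacking pairs: 7.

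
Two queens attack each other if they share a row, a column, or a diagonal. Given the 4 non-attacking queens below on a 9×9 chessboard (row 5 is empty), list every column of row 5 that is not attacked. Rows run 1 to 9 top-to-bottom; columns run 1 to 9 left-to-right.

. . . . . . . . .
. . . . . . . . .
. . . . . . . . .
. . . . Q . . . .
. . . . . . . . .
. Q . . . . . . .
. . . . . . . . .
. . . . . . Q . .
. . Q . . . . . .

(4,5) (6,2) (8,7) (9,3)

columns 8, 9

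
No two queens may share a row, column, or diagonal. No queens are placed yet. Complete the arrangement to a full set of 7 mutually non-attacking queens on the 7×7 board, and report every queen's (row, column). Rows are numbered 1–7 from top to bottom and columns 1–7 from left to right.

(1,6) (2,2) (3,5) (4,1) (5,4) (6,7) (7,3)

Row 1: Safe: 1, 2, 3, 4, 5, 6, 7. Place at column 6.
Row 2: attacked by (1,6)→{5,6,7}. Safe: 1, 2, 3, 4. Place at column 2.
Row 3: attacked by (1,6)→{4,6}; (2,2)→{1,2,3}. Safe: 5, 7. Place at column 5.
Row 4: attacked by (1,6)→{3,6}; (2,2)→{2,4}; (3,5)→{4,5,6}. Safe: 1, 7. Place at column 1.
Row 5: attacked by (1,6)→{2,6}; (2,2)→{2,5}; (3,5)→{3,5,7}; (4,1)→{1,2}. Safe: 4. Place at column 4.
Row 6: attacked by (1,6)→{1,6}; (2,2)→{2,6}; (3,5)→{2,5}; (4,1)→{1,3}; (5,4)→{3,4,5}. Safe: 7. Place at column 7.
Row 7: attacked by (1,6)→{6}; (2,2)→{2,7}; (3,5)→{1,5}; (4,1)→{1,4}; (5,4)→{2,4,6}; (6,7)→{6,7}. Safe: 3. Place at column 3.
Columns [6, 2, 5, 1, 4, 7, 3], r−c [-5, 0, -2, 3, 1, -1, 4], r+c [7, 4, 8, 5, 9, 13, 10] are all distinct, so no two queens attack.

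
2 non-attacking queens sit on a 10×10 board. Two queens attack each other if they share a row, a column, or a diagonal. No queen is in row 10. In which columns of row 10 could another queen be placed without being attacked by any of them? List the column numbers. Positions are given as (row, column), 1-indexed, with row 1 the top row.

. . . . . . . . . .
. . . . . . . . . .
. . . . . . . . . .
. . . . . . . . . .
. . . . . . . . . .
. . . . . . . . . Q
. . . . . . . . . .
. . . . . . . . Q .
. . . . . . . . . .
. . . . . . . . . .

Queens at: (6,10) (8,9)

columns 1, 2, 3, 4, 5, 8

(6,10) attacks row 10 at column 10 and diagonals 6.
(8,9) attacks row 10 at column 9 and diagonals 7.
Attacked columns: {6, 7, 9, 10}. Safe: {1, 2, 3, 4, 5, 8}.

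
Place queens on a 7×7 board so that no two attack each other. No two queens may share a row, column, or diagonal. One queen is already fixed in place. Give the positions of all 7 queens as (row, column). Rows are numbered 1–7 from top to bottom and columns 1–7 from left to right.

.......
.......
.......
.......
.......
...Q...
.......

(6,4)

(1,3) (2,6) (3,2) (4,5) (5,1) (6,4) (7,7)

Row 1: attacked by (6,4)→{4}. Safe: 1, 2, 3, 5, 6, 7. Place at column 3.
Row 2: attacked by (1,3)→{2,3,4}; (6,4)→{4}. Safe: 1, 5, 6, 7. Place at column 6.
Row 3: attacked by (1,3)→{1,3,5}; (2,6)→{5,6,7}; (6,4)→{1,4,7}. Safe: 2. Place at column 2.
Row 4: attacked by (1,3)→{3,6}; (2,6)→{4,6}; (3,2)→{1,2,3}; (6,4)→{2,4,6}. Safe: 5, 7. Place at column 5.
Row 5: attacked by (1,3)→{3,7}; (2,6)→{3,6}; (3,2)→{2,4}; (4,5)→{4,5,6}; (6,4)→{3,4,5}. Safe: 1. Place at column 1.
Row 7: attacked by (1,3)→{3}; (2,6)→{1,6}; (3,2)→{2,6}; (4,5)→{2,5}; (5,1)→{1,3}; (6,4)→{3,4,5}. Safe: 7. Place at column 7.
Columns [3, 6, 2, 5, 1, 4, 7], r−c [-2, -4, 1, -1, 4, 2, 0], r+c [4, 8, 5, 9, 6, 10, 14] are all distinct, so no two queens attack.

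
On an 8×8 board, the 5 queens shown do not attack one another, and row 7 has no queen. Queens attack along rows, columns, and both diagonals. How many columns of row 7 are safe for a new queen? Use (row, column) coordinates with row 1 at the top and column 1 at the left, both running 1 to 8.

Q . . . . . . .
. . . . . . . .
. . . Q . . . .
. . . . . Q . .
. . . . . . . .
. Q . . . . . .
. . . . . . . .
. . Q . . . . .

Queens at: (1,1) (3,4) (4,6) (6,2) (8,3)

1

(1,1) attacks row 7 at column 1 and diagonals 7.
(3,4) attacks row 7 at column 4 and diagonals 8.
(4,6) attacks row 7 at column 6 and diagonals 3.
(6,2) attacks row 7 at column 2 and diagonals 1, 3.
(8,3) attacks row 7 at column 3 and diagonals 2, 4.
Attacked columns: {1, 2, 3, 4, 6, 7, 8}. Safe: {5}.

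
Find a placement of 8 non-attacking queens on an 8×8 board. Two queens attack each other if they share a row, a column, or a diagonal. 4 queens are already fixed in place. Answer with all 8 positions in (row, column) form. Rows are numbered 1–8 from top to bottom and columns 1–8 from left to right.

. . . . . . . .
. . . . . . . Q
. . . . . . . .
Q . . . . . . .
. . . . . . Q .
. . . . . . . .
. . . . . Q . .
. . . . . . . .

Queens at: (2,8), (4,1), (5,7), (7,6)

Row 1: attacked by (2,8)→{7,8}; (4,1)→{1,4}; (5,7)→{3,7}; (7,6)→{6}. Safe: 2, 5. Place at column 5.
Row 3: attacked by (1,5)→{3,5,7}; (2,8)→{7,8}; (4,1)→{1,2}; (5,7)→{5,7}; (7,6)→{2,6}. Safe: 4. Place at column 4.
Row 6: attacked by (1,5)→{5}; (2,8)→{4,8}; (3,4)→{1,4,7}; (4,1)→{1,3}; (5,7)→{6,7,8}; (7,6)→{5,6,7}. Safe: 2. Place at column 2.
Row 8: attacked by (1,5)→{5}; (2,8)→{2,8}; (3,4)→{4}; (4,1)→{1,5}; (5,7)→{4,7}; (6,2)→{2,4}; (7,6)→{5,6,7}. Safe: 3. Place at column 3.
Columns [5, 8, 4, 1, 7, 2, 6, 3], r−c [-4, -6, -1, 3, -2, 4, 1, 5], r+c [6, 10, 7, 5, 12, 8, 13, 11] are all distinct, so no two queens attack.

(1,5) (2,8) (3,4) (4,1) (5,7) (6,2) (7,6) (8,3)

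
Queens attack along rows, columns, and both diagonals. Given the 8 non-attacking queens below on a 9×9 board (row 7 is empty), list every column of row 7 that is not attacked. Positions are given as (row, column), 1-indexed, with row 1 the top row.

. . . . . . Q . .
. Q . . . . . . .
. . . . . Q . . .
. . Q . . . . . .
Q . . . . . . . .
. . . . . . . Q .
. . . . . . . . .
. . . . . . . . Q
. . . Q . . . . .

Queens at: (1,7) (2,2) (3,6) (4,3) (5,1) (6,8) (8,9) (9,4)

(1,7) attacks row 7 at column 7 and diagonals 1.
(2,2) attacks row 7 at column 2 and diagonals 7.
(3,6) attacks row 7 at column 6 and diagonals 2.
(4,3) attacks row 7 at column 3 and diagonals 6.
(5,1) attacks row 7 at column 1 and diagonals 3.
(6,8) attacks row 7 at column 8 and diagonals 7, 9.
(8,9) attacks row 7 at column 9 and diagonals 8.
(9,4) attacks row 7 at column 4 and diagonals 2, 6.
Attacked columns: {1, 2, 3, 4, 6, 7, 8, 9}. Safe: {5}.

columns 5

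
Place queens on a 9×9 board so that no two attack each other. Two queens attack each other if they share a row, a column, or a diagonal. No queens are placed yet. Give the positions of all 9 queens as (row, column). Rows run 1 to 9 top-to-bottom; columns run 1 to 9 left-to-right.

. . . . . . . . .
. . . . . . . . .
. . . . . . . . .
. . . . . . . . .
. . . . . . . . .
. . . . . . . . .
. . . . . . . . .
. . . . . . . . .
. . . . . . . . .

Row 1: Safe: 1, 2, 3, 4, 5, 6, 7, 8, 9. Place at column 8.
Row 2: attacked by (1,8)→{7,8,9}. Safe: 1, 2, 3, 4, 5, 6. Place at column 1.
Row 3: attacked by (1,8)→{6,8}; (2,1)→{1,2}. Safe: 3, 4, 5, 7, 9. Place at column 5.
Row 4: attacked by (1,8)→{5,8}; (2,1)→{1,3}; (3,5)→{4,5,6}. Safe: 2, 7, 9. Place at column 7.
Row 5: attacked by (1,8)→{4,8}; (2,1)→{1,4}; (3,5)→{3,5,7}; (4,7)→{6,7,8}. Safe: 2, 9. Place at column 2.
Row 6: attacked by (1,8)→{3,8}; (2,1)→{1,5}; (3,5)→{2,5,8}; (4,7)→{5,7,9}; (5,2)→{1,2,3}. Safe: 4, 6. Place at column 6.
Row 7: attacked by (1,8)→{2,8}; (2,1)→{1,6}; (3,5)→{1,5,9}; (4,7)→{4,7}; (5,2)→{2,4}; (6,6)→{5,6,7}. Safe: 3. Place at column 3.
Row 8: attacked by (1,8)→{1,8}; (2,1)→{1,7}; (3,5)→{5}; (4,7)→{3,7}; (5,2)→{2,5}; (6,6)→{4,6,8}; (7,3)→{2,3,4}. Safe: 9. Place at column 9.
Row 9: attacked by (1,8)→{8}; (2,1)→{1,8}; (3,5)→{5}; (4,7)→{2,7}; (5,2)→{2,6}; (6,6)→{3,6,9}; (7,3)→{1,3,5}; (8,9)→{8,9}. Safe: 4. Place at column 4.
Columns [8, 1, 5, 7, 2, 6, 3, 9, 4], r−c [-7, 1, -2, -3, 3, 0, 4, -1, 5], r+c [9, 3, 8, 11, 7, 12, 10, 17, 13] are all distinct, so no two queens attack.

(1,8) (2,1) (3,5) (4,7) (5,2) (6,6) (7,3) (8,9) (9,4)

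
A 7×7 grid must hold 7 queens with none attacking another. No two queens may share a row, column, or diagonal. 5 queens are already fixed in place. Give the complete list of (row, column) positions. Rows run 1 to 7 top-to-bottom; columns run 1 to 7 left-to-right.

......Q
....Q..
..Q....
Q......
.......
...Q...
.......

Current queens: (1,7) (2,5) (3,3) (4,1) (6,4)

(1,7) (2,5) (3,3) (4,1) (5,6) (6,4) (7,2)

Row 5: attacked by (1,7)→{3,7}; (2,5)→{2,5}; (3,3)→{1,3,5}; (4,1)→{1,2}; (6,4)→{3,4,5}. Safe: 6. Place at column 6.
Row 7: attacked by (1,7)→{1,7}; (2,5)→{5}; (3,3)→{3,7}; (4,1)→{1,4}; (5,6)→{4,6}; (6,4)→{3,4,5}. Safe: 2. Place at column 2.
Columns [7, 5, 3, 1, 6, 4, 2], r−c [-6, -3, 0, 3, -1, 2, 5], r+c [8, 7, 6, 5, 11, 10, 9] are all distinct, so no two queens attack.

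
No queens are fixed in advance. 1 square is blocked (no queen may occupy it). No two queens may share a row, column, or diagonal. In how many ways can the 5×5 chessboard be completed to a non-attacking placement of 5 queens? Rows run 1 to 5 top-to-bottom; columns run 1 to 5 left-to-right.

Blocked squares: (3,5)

Branch on row 1: col 1 → 1; col 2 → 2; col 3 → 2; col 4 → 1; col 5 → 2.
Sum: 1 + 2 + 2 + 1 + 2 = 8.

8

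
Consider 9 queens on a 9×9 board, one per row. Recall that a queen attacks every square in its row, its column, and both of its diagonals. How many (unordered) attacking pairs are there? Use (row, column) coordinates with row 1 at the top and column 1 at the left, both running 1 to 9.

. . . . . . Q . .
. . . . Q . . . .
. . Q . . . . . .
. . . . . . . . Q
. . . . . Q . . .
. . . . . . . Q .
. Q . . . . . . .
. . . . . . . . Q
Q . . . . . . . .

Same column: (4,9)–(8,9) (column 9).
Same diagonal: (5,6)–(8,9) (|5−8| = |6−9| = 3).
Total attacking pairs: 2.

2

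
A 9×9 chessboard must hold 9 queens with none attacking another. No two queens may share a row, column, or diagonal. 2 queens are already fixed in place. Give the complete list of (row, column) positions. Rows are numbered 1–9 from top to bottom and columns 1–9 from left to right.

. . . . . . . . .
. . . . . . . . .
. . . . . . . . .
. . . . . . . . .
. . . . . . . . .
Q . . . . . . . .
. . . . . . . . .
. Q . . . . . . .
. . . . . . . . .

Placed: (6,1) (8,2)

(1,4) (2,7) (3,3) (4,8) (5,6) (6,1) (7,9) (8,2) (9,5)

Row 1: attacked by (6,1)→{1,6}; (8,2)→{2,9}. Safe: 3, 4, 5, 7, 8. Place at column 4.
Row 2: attacked by (1,4)→{3,4,5}; (6,1)→{1,5}; (8,2)→{2,8}. Safe: 6, 7, 9. Place at column 7.
Row 3: attacked by (1,4)→{2,4,6}; (2,7)→{6,7,8}; (6,1)→{1,4}; (8,2)→{2,7}. Safe: 3, 5, 9. Place at column 3.
Row 4: attacked by (1,4)→{1,4,7}; (2,7)→{5,7,9}; (3,3)→{2,3,4}; (6,1)→{1,3}; (8,2)→{2,6}. Safe: 8. Place at column 8.
Row 5: attacked by (1,4)→{4,8}; (2,7)→{4,7}; (3,3)→{1,3,5}; (4,8)→{7,8,9}; (6,1)→{1,2}; (8,2)→{2,5}. Safe: 6. Place at column 6.
Row 7: attacked by (1,4)→{4}; (2,7)→{2,7}; (3,3)→{3,7}; (4,8)→{5,8}; (5,6)→{4,6,8}; (6,1)→{1,2}; (8,2)→{1,2,3}. Safe: 9. Place at column 9.
Row 9: attacked by (1,4)→{4}; (2,7)→{7}; (3,3)→{3,9}; (4,8)→{3,8}; (5,6)→{2,6}; (6,1)→{1,4}; (7,9)→{7,9}; (8,2)→{1,2,3}. Safe: 5. Place at column 5.
Columns [4, 7, 3, 8, 6, 1, 9, 2, 5], r−c [-3, -5, 0, -4, -1, 5, -2, 6, 4], r+c [5, 9, 6, 12, 11, 7, 16, 10, 14] are all distinct, so no two queens attack.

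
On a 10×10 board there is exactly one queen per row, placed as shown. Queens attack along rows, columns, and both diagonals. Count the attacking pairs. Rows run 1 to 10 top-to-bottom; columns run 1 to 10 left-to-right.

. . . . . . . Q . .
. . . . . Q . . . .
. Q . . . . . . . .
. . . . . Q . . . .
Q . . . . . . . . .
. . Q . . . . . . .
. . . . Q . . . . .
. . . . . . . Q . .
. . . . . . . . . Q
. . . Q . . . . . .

Same column: (1,8)–(8,8) (column 8); (2,6)–(4,6) (column 6).
Same diagonal: (1,8)–(6,3) (|1−6| = |8−3| = 5).
Total attacking pairs: 3.

3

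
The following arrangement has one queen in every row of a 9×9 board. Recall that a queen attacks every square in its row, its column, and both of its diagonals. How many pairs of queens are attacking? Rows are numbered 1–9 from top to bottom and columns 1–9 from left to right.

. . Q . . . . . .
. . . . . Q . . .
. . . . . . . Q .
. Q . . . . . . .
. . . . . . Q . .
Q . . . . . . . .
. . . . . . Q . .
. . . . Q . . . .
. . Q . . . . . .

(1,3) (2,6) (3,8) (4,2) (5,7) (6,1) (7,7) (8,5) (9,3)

Same column: (1,3)–(9,3) (column 3); (5,7)–(7,7) (column 7).
Same diagonal: (1,3)–(5,7) (|1−5| = |3−7| = 4); (5,7)–(9,3) (|5−9| = |7−3| = 4).
Total attacking pairs: 4.

4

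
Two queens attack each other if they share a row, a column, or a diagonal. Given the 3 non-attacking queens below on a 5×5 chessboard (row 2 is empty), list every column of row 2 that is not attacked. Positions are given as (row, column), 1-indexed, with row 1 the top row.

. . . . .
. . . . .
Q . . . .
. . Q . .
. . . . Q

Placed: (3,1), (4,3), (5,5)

columns 4

(3,1) attacks row 2 at column 1 and diagonals 2.
(4,3) attacks row 2 at column 3 and diagonals 1, 5.
(5,5) attacks row 2 at column 5 and diagonals 2.
Attacked columns: {1, 2, 3, 5}. Safe: {4}.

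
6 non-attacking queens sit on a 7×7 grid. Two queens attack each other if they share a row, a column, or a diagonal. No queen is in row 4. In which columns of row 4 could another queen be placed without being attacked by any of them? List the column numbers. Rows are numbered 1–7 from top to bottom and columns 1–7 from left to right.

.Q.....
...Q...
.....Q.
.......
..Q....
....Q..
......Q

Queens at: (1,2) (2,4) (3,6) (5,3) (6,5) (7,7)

(1,2) attacks row 4 at column 2 and diagonals 5.
(2,4) attacks row 4 at column 4 and diagonals 2, 6.
(3,6) attacks row 4 at column 6 and diagonals 5, 7.
(5,3) attacks row 4 at column 3 and diagonals 2, 4.
(6,5) attacks row 4 at column 5 and diagonals 3, 7.
(7,7) attacks row 4 at column 7 and diagonals 4.
Attacked columns: {2, 3, 4, 5, 6, 7}. Safe: {1}.

columns 1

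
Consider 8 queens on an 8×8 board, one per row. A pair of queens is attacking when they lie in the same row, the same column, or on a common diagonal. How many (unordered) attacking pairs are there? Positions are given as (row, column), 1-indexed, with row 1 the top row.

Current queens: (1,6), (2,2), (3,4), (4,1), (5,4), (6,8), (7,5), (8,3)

2

Same column: (3,4)–(5,4) (column 4).
Same diagonal: (1,6)–(3,4) (|1−3| = |6−4| = 2).
Total attacking pairs: 2.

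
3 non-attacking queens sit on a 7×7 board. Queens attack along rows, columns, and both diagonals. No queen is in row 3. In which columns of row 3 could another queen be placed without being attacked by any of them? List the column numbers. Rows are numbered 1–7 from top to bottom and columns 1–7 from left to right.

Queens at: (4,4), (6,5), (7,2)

(4,4) attacks row 3 at column 4 and diagonals 3, 5.
(6,5) attacks row 3 at column 5 and diagonals 2.
(7,2) attacks row 3 at column 2 and diagonals 6.
Attacked columns: {2, 3, 4, 5, 6}. Safe: {1, 7}.

columns 1, 7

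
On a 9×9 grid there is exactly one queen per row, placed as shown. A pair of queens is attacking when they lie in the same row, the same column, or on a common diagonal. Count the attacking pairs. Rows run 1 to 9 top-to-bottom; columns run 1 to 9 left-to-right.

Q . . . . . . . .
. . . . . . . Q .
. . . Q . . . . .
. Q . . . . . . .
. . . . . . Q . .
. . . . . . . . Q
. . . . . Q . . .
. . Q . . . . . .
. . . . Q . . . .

0

All columns are distinct and no two queens satisfy |Δrow| = |Δcol|, so no pair attacks.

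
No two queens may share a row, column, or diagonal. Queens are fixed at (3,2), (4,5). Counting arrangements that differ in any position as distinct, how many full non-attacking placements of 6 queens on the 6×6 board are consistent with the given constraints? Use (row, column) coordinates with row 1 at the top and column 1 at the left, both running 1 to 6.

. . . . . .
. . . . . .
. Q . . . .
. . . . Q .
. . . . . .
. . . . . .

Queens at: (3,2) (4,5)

Branch on row 1: col 1 → 0; col 3 → 1; col 6 → 0.
Sum: 0 + 1 + 0 = 1.

1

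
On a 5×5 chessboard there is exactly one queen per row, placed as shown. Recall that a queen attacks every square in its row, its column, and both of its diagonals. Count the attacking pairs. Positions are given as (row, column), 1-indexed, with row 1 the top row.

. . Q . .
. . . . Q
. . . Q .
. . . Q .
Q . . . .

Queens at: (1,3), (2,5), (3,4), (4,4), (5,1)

Same column: (3,4)–(4,4) (column 4).
Same diagonal: (2,5)–(3,4) (|2−3| = |5−4| = 1).
Total attacking pairs: 2.

2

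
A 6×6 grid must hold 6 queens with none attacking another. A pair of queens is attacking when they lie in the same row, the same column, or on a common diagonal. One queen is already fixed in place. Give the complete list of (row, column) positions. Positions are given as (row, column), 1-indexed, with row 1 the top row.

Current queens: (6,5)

(1,2) (2,4) (3,6) (4,1) (5,3) (6,5)

Row 1: attacked by (6,5)→{5}. Safe: 1, 2, 3, 4, 6. Place at column 2.
Row 2: attacked by (1,2)→{1,2,3}; (6,5)→{1,5}. Safe: 4, 6. Place at column 4.
Row 3: attacked by (1,2)→{2,4}; (2,4)→{3,4,5}; (6,5)→{2,5}. Safe: 1, 6. Place at column 6.
Row 4: attacked by (1,2)→{2,5}; (2,4)→{2,4,6}; (3,6)→{5,6}; (6,5)→{3,5}. Safe: 1. Place at column 1.
Row 5: attacked by (1,2)→{2,6}; (2,4)→{1,4}; (3,6)→{4,6}; (4,1)→{1,2}; (6,5)→{4,5,6}. Safe: 3. Place at column 3.
Columns [2, 4, 6, 1, 3, 5], r−c [-1, -2, -3, 3, 2, 1], r+c [3, 6, 9, 5, 8, 11] are all distinct, so no two queens attack.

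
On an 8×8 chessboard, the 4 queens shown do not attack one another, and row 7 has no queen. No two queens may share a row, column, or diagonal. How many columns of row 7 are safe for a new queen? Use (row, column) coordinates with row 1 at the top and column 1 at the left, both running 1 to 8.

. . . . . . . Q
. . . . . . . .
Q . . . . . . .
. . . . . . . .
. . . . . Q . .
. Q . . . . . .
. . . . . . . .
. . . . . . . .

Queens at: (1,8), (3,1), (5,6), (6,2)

1

(1,8) attacks row 7 at column 8 and diagonals 2.
(3,1) attacks row 7 at column 1 and diagonals 5.
(5,6) attacks row 7 at column 6 and diagonals 4, 8.
(6,2) attacks row 7 at column 2 and diagonals 1, 3.
Attacked columns: {1, 2, 3, 4, 5, 6, 8}. Safe: {7}.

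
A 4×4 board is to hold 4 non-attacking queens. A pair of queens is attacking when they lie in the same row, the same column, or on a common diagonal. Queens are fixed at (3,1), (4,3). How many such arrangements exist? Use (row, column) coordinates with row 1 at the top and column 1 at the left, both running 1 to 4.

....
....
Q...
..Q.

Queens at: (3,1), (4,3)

1

Branch on row 1: col 2 → 1; col 4 → 0.
Sum: 1 + 0 = 1.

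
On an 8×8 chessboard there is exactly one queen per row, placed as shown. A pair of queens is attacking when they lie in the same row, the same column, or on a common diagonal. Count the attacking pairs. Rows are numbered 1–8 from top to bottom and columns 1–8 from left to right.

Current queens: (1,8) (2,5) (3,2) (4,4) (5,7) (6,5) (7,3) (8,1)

3

Same column: (2,5)–(6,5) (column 5).
Same diagonal: (1,8)–(8,1) (|1−8| = |8−1| = 7); (3,2)–(6,5) (|3−6| = |2−5| = 3).
Total attacking pairs: 3.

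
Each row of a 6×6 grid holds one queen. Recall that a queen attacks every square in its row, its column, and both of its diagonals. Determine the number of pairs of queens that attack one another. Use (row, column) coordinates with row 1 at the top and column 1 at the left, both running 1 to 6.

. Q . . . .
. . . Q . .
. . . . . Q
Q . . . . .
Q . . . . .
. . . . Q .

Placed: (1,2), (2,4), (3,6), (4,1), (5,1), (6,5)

Same column: (4,1)–(5,1) (column 1).
Same diagonal: (2,4)–(5,1) (|2−5| = |4−1| = 3).
Total attacking pairs: 2.

2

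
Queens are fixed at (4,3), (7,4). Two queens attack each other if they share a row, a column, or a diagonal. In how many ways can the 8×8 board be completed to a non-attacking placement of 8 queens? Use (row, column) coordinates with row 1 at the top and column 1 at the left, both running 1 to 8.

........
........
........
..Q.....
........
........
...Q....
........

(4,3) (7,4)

2

Branch on row 1: col 1 → 0; col 2 → 0; col 5 → 1; col 7 → 0; col 8 → 1.
Sum: 0 + 0 + 1 + 0 + 1 = 2.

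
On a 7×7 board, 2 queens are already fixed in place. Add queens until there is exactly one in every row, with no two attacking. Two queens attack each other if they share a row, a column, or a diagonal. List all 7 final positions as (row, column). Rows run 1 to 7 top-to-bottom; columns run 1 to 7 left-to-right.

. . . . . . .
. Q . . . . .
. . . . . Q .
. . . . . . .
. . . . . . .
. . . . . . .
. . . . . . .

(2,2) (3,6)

(1,5) (2,2) (3,6) (4,3) (5,7) (6,4) (7,1)

Row 1: attacked by (2,2)→{1,2,3}; (3,6)→{4,6}. Safe: 5, 7. Place at column 5.
Row 4: attacked by (1,5)→{2,5}; (2,2)→{2,4}; (3,6)→{5,6,7}. Safe: 1, 3. Place at column 3.
Row 5: attacked by (1,5)→{1,5}; (2,2)→{2,5}; (3,6)→{4,6}; (4,3)→{2,3,4}. Safe: 7. Place at column 7.
Row 6: attacked by (1,5)→{5}; (2,2)→{2,6}; (3,6)→{3,6}; (4,3)→{1,3,5}; (5,7)→{6,7}. Safe: 4. Place at column 4.
Row 7: attacked by (1,5)→{5}; (2,2)→{2,7}; (3,6)→{2,6}; (4,3)→{3,6}; (5,7)→{5,7}; (6,4)→{3,4,5}. Safe: 1. Place at column 1.
Columns [5, 2, 6, 3, 7, 4, 1], r−c [-4, 0, -3, 1, -2, 2, 6], r+c [6, 4, 9, 7, 12, 10, 8] are all distinct, so no two queens attack.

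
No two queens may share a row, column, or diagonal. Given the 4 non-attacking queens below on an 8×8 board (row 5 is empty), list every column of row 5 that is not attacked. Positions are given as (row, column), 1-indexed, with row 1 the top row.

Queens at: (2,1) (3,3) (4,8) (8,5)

(2,1) attacks row 5 at column 1 and diagonals 4.
(3,3) attacks row 5 at column 3 and diagonals 1, 5.
(4,8) attacks row 5 at column 8 and diagonals 7.
(8,5) attacks row 5 at column 5 and diagonals 2, 8.
Attacked columns: {1, 2, 3, 4, 5, 7, 8}. Safe: {6}.

columns 6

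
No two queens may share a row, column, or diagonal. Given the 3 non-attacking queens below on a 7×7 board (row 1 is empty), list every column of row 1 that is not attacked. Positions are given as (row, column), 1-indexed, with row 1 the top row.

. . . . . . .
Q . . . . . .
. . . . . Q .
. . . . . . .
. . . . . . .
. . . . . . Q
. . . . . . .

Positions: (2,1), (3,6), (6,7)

columns 3, 5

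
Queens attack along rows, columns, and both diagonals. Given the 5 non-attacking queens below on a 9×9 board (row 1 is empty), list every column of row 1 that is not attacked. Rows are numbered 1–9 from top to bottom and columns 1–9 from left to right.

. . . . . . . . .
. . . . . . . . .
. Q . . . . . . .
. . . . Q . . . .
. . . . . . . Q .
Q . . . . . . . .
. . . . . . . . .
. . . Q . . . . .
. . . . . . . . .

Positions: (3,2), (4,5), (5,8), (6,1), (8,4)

(3,2) attacks row 1 at column 2 and diagonals 4.
(4,5) attacks row 1 at column 5 and diagonals 2, 8.
(5,8) attacks row 1 at column 8 and diagonals 4.
(6,1) attacks row 1 at column 1 and diagonals 6.
(8,4) attacks row 1 at column 4.
Attacked columns: {1, 2, 4, 5, 6, 8}. Safe: {3, 7, 9}.

columns 3, 7, 9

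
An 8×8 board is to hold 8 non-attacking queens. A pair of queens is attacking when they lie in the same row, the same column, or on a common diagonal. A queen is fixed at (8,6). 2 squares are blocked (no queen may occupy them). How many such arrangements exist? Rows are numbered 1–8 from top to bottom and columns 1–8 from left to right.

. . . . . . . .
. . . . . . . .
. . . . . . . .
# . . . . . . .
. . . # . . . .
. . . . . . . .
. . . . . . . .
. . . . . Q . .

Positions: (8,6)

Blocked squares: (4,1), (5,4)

Branch on row 1: col 1 → 0; col 2 → 0; col 3 → 4; col 4 → 4; col 5 → 2; col 7 → 1; col 8 → 1.
Sum: 0 + 0 + 4 + 4 + 2 + 1 + 1 = 12.

12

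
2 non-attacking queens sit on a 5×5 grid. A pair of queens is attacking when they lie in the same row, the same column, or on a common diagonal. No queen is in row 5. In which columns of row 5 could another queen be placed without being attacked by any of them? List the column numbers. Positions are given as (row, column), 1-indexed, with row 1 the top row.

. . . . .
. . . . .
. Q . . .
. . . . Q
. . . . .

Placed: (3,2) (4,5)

(3,2) attacks row 5 at column 2 and diagonals 4.
(4,5) attacks row 5 at column 5 and diagonals 4.
Attacked columns: {2, 4, 5}. Safe: {1, 3}.

columns 1, 3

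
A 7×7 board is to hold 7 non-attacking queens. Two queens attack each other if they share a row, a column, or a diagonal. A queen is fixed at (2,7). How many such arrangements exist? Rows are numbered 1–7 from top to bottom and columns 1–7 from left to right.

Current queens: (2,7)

Branch on row 1: col 1 → 0; col 2 → 1; col 3 → 2; col 4 → 2; col 5 → 2.
Sum: 0 + 1 + 2 + 2 + 2 = 7.

7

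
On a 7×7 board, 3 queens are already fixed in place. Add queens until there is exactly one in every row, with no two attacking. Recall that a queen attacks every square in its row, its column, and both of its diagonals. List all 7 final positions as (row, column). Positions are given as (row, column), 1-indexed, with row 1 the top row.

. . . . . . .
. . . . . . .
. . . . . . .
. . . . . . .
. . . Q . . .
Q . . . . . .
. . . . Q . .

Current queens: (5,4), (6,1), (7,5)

(1,2) (2,6) (3,3) (4,7) (5,4) (6,1) (7,5)

Row 1: attacked by (5,4)→{4}; (6,1)→{1,6}; (7,5)→{5}. Safe: 2, 3, 7. Place at column 2.
Row 2: attacked by (1,2)→{1,2,3}; (5,4)→{1,4,7}; (6,1)→{1,5}; (7,5)→{5}. Safe: 6. Place at column 6.
Row 3: attacked by (1,2)→{2,4}; (2,6)→{5,6,7}; (5,4)→{2,4,6}; (6,1)→{1,4}; (7,5)→{1,5}. Safe: 3. Place at column 3.
Row 4: attacked by (1,2)→{2,5}; (2,6)→{4,6}; (3,3)→{2,3,4}; (5,4)→{3,4,5}; (6,1)→{1,3}; (7,5)→{2,5}. Safe: 7. Place at column 7.
Columns [2, 6, 3, 7, 4, 1, 5], r−c [-1, -4, 0, -3, 1, 5, 2], r+c [3, 8, 6, 11, 9, 7, 12] are all distinct, so no two queens attack.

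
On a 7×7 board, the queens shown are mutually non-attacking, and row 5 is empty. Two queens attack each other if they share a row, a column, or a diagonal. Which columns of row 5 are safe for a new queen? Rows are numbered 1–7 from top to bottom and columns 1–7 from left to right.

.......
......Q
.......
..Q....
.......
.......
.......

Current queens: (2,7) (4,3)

columns 1, 5, 6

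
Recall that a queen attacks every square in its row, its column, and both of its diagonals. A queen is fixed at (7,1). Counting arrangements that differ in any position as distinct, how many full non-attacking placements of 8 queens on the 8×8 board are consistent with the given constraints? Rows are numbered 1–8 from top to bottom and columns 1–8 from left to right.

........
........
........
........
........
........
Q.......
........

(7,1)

8

Branch on row 1: col 2 → 1; col 3 → 1; col 4 → 2; col 5 → 1; col 6 → 3; col 8 → 0.
Sum: 1 + 1 + 2 + 1 + 3 + 0 = 8.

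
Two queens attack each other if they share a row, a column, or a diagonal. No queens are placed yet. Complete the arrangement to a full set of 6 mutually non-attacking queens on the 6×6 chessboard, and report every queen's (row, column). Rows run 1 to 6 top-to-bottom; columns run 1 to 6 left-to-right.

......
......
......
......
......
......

(1,5) (2,3) (3,1) (4,6) (5,4) (6,2)

Row 1: Safe: 1, 2, 3, 4, 5, 6. Place at column 5.
Row 2: attacked by (1,5)→{4,5,6}. Safe: 1, 2, 3. Place at column 3.
Row 3: attacked by (1,5)→{3,5}; (2,3)→{2,3,4}. Safe: 1, 6. Place at column 1.
Row 4: attacked by (1,5)→{2,5}; (2,3)→{1,3,5}; (3,1)→{1,2}. Safe: 4, 6. Place at column 6.
Row 5: attacked by (1,5)→{1,5}; (2,3)→{3,6}; (3,1)→{1,3}; (4,6)→{5,6}. Safe: 2, 4. Place at column 4.
Row 6: attacked by (1,5)→{5}; (2,3)→{3}; (3,1)→{1,4}; (4,6)→{4,6}; (5,4)→{3,4,5}. Safe: 2. Place at column 2.
Columns [5, 3, 1, 6, 4, 2], r−c [-4, -1, 2, -2, 1, 4], r+c [6, 5, 4, 10, 9, 8] are all distinct, so no two queens attack.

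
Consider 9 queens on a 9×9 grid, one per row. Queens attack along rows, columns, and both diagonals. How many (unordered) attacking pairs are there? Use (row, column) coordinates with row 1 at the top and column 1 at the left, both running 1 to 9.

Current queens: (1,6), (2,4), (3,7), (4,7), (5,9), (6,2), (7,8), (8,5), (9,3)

Same column: (3,7)–(4,7) (column 7).
Same diagonal: (3,7)–(5,9) (|3−5| = |7−9| = 2).
Total attacking pairs: 2.

2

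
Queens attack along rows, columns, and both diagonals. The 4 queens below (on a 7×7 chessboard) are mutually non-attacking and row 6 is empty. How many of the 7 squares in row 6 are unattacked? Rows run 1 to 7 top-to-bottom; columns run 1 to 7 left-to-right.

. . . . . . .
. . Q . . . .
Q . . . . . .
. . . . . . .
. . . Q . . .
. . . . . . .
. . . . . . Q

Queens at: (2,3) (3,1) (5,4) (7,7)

(2,3) attacks row 6 at column 3 and diagonals 7.
(3,1) attacks row 6 at column 1 and diagonals 4.
(5,4) attacks row 6 at column 4 and diagonals 3, 5.
(7,7) attacks row 6 at column 7 and diagonals 6.
Attacked columns: {1, 3, 4, 5, 6, 7}. Safe: {2}.

1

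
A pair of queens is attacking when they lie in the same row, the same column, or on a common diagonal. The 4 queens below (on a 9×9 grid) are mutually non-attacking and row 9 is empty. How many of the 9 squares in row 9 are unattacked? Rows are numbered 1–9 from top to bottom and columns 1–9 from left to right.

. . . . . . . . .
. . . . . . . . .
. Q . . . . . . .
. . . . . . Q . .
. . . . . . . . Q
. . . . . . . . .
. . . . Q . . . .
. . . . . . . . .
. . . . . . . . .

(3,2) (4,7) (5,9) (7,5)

3

(3,2) attacks row 9 at column 2 and diagonals 8.
(4,7) attacks row 9 at column 7 and diagonals 2.
(5,9) attacks row 9 at column 9 and diagonals 5.
(7,5) attacks row 9 at column 5 and diagonals 3, 7.
Attacked columns: {2, 3, 5, 7, 8, 9}. Safe: {1, 4, 6}.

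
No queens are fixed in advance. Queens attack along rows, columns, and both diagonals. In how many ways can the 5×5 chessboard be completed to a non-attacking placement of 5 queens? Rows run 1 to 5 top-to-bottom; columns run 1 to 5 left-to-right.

10

Branch on row 1: col 1 → 2; col 2 → 2; col 3 → 2; col 4 → 2; col 5 → 2.
Sum: 2 + 2 + 2 + 2 + 2 = 10.
(This is the classic 5-queens count.)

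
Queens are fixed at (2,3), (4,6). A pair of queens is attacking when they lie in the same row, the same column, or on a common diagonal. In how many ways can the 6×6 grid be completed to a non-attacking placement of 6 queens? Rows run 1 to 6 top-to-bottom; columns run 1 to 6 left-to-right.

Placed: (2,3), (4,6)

Branch on row 1: col 1 → 0; col 5 → 1.
Sum: 0 + 1 = 1.

1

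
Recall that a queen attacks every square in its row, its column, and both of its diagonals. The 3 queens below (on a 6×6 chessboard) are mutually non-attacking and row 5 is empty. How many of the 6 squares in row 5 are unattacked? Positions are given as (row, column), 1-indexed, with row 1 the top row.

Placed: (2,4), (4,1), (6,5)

(2,4) attacks row 5 at column 4 and diagonals 1.
(4,1) attacks row 5 at column 1 and diagonals 2.
(6,5) attacks row 5 at column 5 and diagonals 4, 6.
Attacked columns: {1, 2, 4, 5, 6}. Safe: {3}.

1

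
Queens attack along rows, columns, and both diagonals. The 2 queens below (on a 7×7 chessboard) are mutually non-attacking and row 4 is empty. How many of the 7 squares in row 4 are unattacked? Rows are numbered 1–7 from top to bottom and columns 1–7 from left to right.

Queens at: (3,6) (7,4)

(3,6) attacks row 4 at column 6 and diagonals 5, 7.
(7,4) attacks row 4 at column 4 and diagonals 1, 7.
Attacked columns: {1, 4, 5, 6, 7}. Safe: {2, 3}.

2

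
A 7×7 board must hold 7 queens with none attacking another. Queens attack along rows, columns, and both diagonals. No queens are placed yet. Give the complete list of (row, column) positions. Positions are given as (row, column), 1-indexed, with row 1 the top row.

(1,1) (2,3) (3,5) (4,7) (5,2) (6,4) (7,6)

Row 1: Safe: 1, 2, 3, 4, 5, 6, 7. Place at column 1.
Row 2: attacked by (1,1)→{1,2}. Safe: 3, 4, 5, 6, 7. Place at column 3.
Row 3: attacked by (1,1)→{1,3}; (2,3)→{2,3,4}. Safe: 5, 6, 7. Place at column 5.
Row 4: attacked by (1,1)→{1,4}; (2,3)→{1,3,5}; (3,5)→{4,5,6}. Safe: 2, 7. Place at column 7.
Row 5: attacked by (1,1)→{1,5}; (2,3)→{3,6}; (3,5)→{3,5,7}; (4,7)→{6,7}. Safe: 2, 4. Place at column 2.
Row 6: attacked by (1,1)→{1,6}; (2,3)→{3,7}; (3,5)→{2,5}; (4,7)→{5,7}; (5,2)→{1,2,3}. Safe: 4. Place at column 4.
Row 7: attacked by (1,1)→{1,7}; (2,3)→{3}; (3,5)→{1,5}; (4,7)→{4,7}; (5,2)→{2,4}; (6,4)→{3,4,5}. Safe: 6. Place at column 6.
Columns [1, 3, 5, 7, 2, 4, 6], r−c [0, -1, -2, -3, 3, 2, 1], r+c [2, 5, 8, 11, 7, 10, 13] are all distinct, so no two queens attack.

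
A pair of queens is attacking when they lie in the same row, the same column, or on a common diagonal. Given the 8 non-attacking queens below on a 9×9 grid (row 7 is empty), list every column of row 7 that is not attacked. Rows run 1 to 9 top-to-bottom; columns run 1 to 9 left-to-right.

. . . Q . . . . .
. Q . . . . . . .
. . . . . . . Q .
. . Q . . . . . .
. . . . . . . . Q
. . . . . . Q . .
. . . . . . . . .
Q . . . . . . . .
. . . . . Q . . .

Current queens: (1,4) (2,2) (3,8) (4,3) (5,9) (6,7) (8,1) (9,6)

columns 5

(1,4) attacks row 7 at column 4.
(2,2) attacks row 7 at column 2 and diagonals 7.
(3,8) attacks row 7 at column 8 and diagonals 4.
(4,3) attacks row 7 at column 3 and diagonals 6.
(5,9) attacks row 7 at column 9 and diagonals 7.
(6,7) attacks row 7 at column 7 and diagonals 6, 8.
(8,1) attacks row 7 at column 1 and diagonals 2.
(9,6) attacks row 7 at column 6 and diagonals 4, 8.
Attacked columns: {1, 2, 3, 4, 6, 7, 8, 9}. Safe: {5}.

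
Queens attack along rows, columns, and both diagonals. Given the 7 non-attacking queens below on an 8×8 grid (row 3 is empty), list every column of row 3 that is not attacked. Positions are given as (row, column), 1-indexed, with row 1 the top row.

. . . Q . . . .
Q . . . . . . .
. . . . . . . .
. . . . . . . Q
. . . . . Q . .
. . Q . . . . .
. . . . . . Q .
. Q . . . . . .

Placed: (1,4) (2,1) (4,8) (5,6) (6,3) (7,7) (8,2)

(1,4) attacks row 3 at column 4 and diagonals 2, 6.
(2,1) attacks row 3 at column 1 and diagonals 2.
(4,8) attacks row 3 at column 8 and diagonals 7.
(5,6) attacks row 3 at column 6 and diagonals 4, 8.
(6,3) attacks row 3 at column 3 and diagonals 6.
(7,7) attacks row 3 at column 7 and diagonals 3.
(8,2) attacks row 3 at column 2 and diagonals 7.
Attacked columns: {1, 2, 3, 4, 6, 7, 8}. Safe: {5}.

columns 5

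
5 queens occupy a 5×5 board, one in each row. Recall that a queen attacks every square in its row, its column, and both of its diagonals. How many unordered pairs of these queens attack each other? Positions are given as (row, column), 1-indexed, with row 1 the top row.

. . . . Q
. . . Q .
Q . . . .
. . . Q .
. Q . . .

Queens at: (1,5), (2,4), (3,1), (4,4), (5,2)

Same column: (2,4)–(4,4) (column 4).
Same diagonal: (1,5)–(2,4) (|1−2| = |5−4| = 1).
Total attacking pairs: 2.

2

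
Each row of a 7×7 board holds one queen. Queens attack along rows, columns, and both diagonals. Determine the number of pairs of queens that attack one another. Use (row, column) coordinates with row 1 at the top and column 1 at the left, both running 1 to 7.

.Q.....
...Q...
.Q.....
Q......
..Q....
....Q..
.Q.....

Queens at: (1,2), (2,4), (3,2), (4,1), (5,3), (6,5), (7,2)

Same column: (1,2)–(3,2) (column 2); (1,2)–(7,2) (column 2); (3,2)–(7,2) (column 2).
Same diagonal: (3,2)–(4,1) (|3−4| = |2−1| = 1); (3,2)–(6,5) (|3−6| = |2−5| = 3).
Total attacking pairs: 5.

5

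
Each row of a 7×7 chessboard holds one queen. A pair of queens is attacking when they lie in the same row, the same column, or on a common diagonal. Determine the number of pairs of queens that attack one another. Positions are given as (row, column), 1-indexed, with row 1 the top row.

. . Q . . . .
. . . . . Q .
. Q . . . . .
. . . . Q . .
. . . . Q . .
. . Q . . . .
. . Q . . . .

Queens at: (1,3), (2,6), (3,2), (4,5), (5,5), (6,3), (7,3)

6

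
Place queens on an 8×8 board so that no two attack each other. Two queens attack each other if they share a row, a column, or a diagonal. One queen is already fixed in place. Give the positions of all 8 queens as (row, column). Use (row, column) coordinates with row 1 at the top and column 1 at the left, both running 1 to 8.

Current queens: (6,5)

Row 1: attacked by (6,5)→{5}. Safe: 1, 2, 3, 4, 6, 7, 8. Place at column 6.
Row 2: attacked by (1,6)→{5,6,7}; (6,5)→{1,5}. Safe: 2, 3, 4, 8. Place at column 2.
Row 3: attacked by (1,6)→{4,6,8}; (2,2)→{1,2,3}; (6,5)→{2,5,8}. Safe: 7. Place at column 7.
Row 4: attacked by (1,6)→{3,6}; (2,2)→{2,4}; (3,7)→{6,7,8}; (6,5)→{3,5,7}. Safe: 1. Place at column 1.
Row 5: attacked by (1,6)→{2,6}; (2,2)→{2,5}; (3,7)→{5,7}; (4,1)→{1,2}; (6,5)→{4,5,6}. Safe: 3, 8. Place at column 3.
Row 7: attacked by (1,6)→{6}; (2,2)→{2,7}; (3,7)→{3,7}; (4,1)→{1,4}; (5,3)→{1,3,5}; (6,5)→{4,5,6}. Safe: 8. Place at column 8.
Row 8: attacked by (1,6)→{6}; (2,2)→{2,8}; (3,7)→{2,7}; (4,1)→{1,5}; (5,3)→{3,6}; (6,5)→{3,5,7}; (7,8)→{7,8}. Safe: 4. Place at column 4.
Columns [6, 2, 7, 1, 3, 5, 8, 4], r−c [-5, 0, -4, 3, 2, 1, -1, 4], r+c [7, 4, 10, 5, 8, 11, 15, 12] are all distinct, so no two queens attack.

(1,6) (2,2) (3,7) (4,1) (5,3) (6,5) (7,8) (8,4)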